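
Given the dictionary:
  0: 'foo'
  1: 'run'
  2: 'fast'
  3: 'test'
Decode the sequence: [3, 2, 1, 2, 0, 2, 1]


Look up each index in the dictionary:
  3 -> 'test'
  2 -> 'fast'
  1 -> 'run'
  2 -> 'fast'
  0 -> 'foo'
  2 -> 'fast'
  1 -> 'run'

Decoded: "test fast run fast foo fast run"


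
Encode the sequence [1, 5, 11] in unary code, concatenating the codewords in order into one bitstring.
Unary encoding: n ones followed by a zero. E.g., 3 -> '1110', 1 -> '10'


Encode each number as n ones followed by a terminating 0:
  1 -> 10 (2 bits)
  5 -> 111110 (6 bits)
  11 -> 111111111110 (12 bits)
Total length = 2 + 6 + 12 = 20 bits.

Unary([1, 5, 11]) = 10111110111111111110 (20 bits)


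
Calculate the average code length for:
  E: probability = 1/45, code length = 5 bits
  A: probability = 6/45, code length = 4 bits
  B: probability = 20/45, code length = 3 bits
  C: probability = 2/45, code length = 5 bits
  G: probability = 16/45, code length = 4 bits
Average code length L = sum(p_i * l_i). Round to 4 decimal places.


Weighted contributions p_i * l_i:
  E: (1/45) * 5 = 5/45
  A: (6/45) * 4 = 24/45
  B: (20/45) * 3 = 60/45
  C: (2/45) * 5 = 10/45
  G: (16/45) * 4 = 64/45
Sum = (5 + 24 + 60 + 10 + 64)/45 = 163/45

L = 163/45 = 3.6222 bits/symbol


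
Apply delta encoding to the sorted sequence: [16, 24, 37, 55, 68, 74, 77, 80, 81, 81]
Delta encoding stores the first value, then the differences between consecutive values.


First value: 16
Deltas:
  24 - 16 = 8
  37 - 24 = 13
  55 - 37 = 18
  68 - 55 = 13
  74 - 68 = 6
  77 - 74 = 3
  80 - 77 = 3
  81 - 80 = 1
  81 - 81 = 0


Delta encoded: [16, 8, 13, 18, 13, 6, 3, 3, 1, 0]


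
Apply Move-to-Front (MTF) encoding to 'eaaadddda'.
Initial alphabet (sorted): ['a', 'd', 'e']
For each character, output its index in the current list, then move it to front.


MTF encoding:
'e': index 2 in ['a', 'd', 'e'] -> ['e', 'a', 'd']
'a': index 1 in ['e', 'a', 'd'] -> ['a', 'e', 'd']
'a': index 0 in ['a', 'e', 'd'] -> ['a', 'e', 'd']
'a': index 0 in ['a', 'e', 'd'] -> ['a', 'e', 'd']
'd': index 2 in ['a', 'e', 'd'] -> ['d', 'a', 'e']
'd': index 0 in ['d', 'a', 'e'] -> ['d', 'a', 'e']
'd': index 0 in ['d', 'a', 'e'] -> ['d', 'a', 'e']
'd': index 0 in ['d', 'a', 'e'] -> ['d', 'a', 'e']
'a': index 1 in ['d', 'a', 'e'] -> ['a', 'd', 'e']


Output: [2, 1, 0, 0, 2, 0, 0, 0, 1]


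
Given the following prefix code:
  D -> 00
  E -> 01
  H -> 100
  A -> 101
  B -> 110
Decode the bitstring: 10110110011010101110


Decoding step by step:
Bits 101 -> A
Bits 101 -> A
Bits 100 -> H
Bits 110 -> B
Bits 101 -> A
Bits 01 -> E
Bits 110 -> B


Decoded message: AAHBAEB


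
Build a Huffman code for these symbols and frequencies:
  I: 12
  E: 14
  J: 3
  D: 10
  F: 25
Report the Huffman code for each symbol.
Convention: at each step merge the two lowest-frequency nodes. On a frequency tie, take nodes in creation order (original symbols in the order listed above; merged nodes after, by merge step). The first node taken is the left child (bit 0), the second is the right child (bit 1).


Huffman tree construction:
Step 1: Merge J(3) + D(10) = 13
Step 2: Merge I(12) + (J+D)(13) = 25
Step 3: Merge E(14) + F(25) = 39
Step 4: Merge (I+(J+D))(25) + (E+F)(39) = 64
Read each symbol's code off the tree from the root (left child = 0, right child = 1).

Codes:
  I: 00 (length 2)
  E: 10 (length 2)
  J: 010 (length 3)
  D: 011 (length 3)
  F: 11 (length 2)
Average code length: 141/64 = 2.2031 bits/symbol


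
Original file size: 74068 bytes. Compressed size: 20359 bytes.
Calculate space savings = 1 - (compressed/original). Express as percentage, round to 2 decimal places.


ratio = compressed/original = 20359/74068 = 0.274869
savings = 1 - ratio = 1 - 0.274869 = 0.725131
as a percentage: 0.725131 * 100 = 72.51%

Space savings = 1 - 20359/74068 = 72.51%


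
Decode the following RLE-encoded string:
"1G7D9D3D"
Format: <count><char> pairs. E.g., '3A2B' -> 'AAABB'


Expanding each <count><char> pair:
  1G -> 'G'
  7D -> 'DDDDDDD'
  9D -> 'DDDDDDDDD'
  3D -> 'DDD'

Decoded = GDDDDDDDDDDDDDDDDDDD


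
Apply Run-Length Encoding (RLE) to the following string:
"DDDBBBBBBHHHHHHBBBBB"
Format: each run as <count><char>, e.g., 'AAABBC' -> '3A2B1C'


Scanning runs left to right:
  i=0: run of 'D' x 3 -> '3D'
  i=3: run of 'B' x 6 -> '6B'
  i=9: run of 'H' x 6 -> '6H'
  i=15: run of 'B' x 5 -> '5B'

RLE = 3D6B6H5B


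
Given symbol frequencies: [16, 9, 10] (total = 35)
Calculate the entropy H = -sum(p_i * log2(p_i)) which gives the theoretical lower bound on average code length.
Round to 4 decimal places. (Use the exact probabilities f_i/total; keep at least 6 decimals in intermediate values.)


Per-symbol terms -p_i * log2(p_i) with p_i = f_i/35:
  p = 16/35 = 0.457143: log2(p) = -1.129283, -p*log2(p) = 0.516244
  p = 9/35 = 0.257143: log2(p) = -1.959358, -p*log2(p) = 0.503835
  p = 10/35 = 0.285714: log2(p) = -1.807355, -p*log2(p) = 0.516387
H = 0.516244 + 0.503835 + 0.516387 = 1.536466

H = 1.5365 bits/symbol


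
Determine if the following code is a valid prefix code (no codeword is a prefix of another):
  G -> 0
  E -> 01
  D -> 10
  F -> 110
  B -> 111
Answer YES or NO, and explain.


Checking each pair (does one codeword prefix another?):
  G='0' vs E='01': prefix -- VIOLATION

NO -- this is NOT a valid prefix code. G (0) is a prefix of E (01).


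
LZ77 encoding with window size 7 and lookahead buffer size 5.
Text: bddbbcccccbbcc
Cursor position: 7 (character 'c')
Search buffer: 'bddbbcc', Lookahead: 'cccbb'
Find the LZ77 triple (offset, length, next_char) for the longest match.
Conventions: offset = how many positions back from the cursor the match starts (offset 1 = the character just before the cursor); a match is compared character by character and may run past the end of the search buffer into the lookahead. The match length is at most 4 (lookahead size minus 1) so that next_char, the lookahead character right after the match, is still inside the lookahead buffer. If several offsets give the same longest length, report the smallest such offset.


Try each offset into the search buffer:
  offset=1 (pos 6, char 'c'): match length 3
  offset=2 (pos 5, char 'c'): match length 3
  offset=3 (pos 4, char 'b'): match length 0
  offset=4 (pos 3, char 'b'): match length 0
  offset=5 (pos 2, char 'd'): match length 0
  offset=6 (pos 1, char 'd'): match length 0
  offset=7 (pos 0, char 'b'): match length 0
Longest match has length 3, found at offsets 1, 2; take the smallest, offset 1.
next_char = character at position 7 + 3 = 10 -> 'b'

Best match: offset=1, length=3 (matching 'ccc' starting at position 6)
LZ77 triple: (1, 3, 'b')


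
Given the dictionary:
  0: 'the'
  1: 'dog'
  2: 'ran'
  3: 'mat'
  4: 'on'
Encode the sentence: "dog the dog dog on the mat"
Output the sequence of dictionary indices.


Look up each word in the dictionary:
  'dog' -> 1
  'the' -> 0
  'dog' -> 1
  'dog' -> 1
  'on' -> 4
  'the' -> 0
  'mat' -> 3

Encoded: [1, 0, 1, 1, 4, 0, 3]


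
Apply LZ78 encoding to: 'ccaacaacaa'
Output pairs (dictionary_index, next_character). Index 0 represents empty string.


LZ78 encoding steps:
Dictionary: {0: ''}
Step 1: w='' (idx 0), next='c' -> output (0, 'c'), add 'c' as idx 1
Step 2: w='c' (idx 1), next='a' -> output (1, 'a'), add 'ca' as idx 2
Step 3: w='' (idx 0), next='a' -> output (0, 'a'), add 'a' as idx 3
Step 4: w='ca' (idx 2), next='a' -> output (2, 'a'), add 'caa' as idx 4
Step 5: w='caa' (idx 4), end of input -> output (4, '')


Encoded: [(0, 'c'), (1, 'a'), (0, 'a'), (2, 'a'), (4, '')]


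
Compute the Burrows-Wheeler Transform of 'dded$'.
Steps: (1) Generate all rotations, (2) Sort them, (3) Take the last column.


Rotations (sorted):
  0: $dded -> last char: d
  1: d$dde -> last char: e
  2: dded$ -> last char: $
  3: ded$d -> last char: d
  4: ed$dd -> last char: d


BWT = de$dd


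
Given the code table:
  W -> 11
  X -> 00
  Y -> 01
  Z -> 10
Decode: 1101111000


Decoding:
11 -> W
01 -> Y
11 -> W
10 -> Z
00 -> X


Result: WYWZX


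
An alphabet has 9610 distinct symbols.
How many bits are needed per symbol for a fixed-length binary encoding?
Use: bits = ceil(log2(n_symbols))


log2(9610) = 13.2303
Bracket: 2^13 = 8192 < 9610 <= 2^14 = 16384
So ceil(log2(9610)) = 14

bits = ceil(log2(9610)) = ceil(13.2303) = 14 bits


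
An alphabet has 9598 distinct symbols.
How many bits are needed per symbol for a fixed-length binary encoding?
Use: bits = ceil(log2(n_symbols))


log2(9598) = 13.2285
Bracket: 2^13 = 8192 < 9598 <= 2^14 = 16384
So ceil(log2(9598)) = 14

bits = ceil(log2(9598)) = ceil(13.2285) = 14 bits


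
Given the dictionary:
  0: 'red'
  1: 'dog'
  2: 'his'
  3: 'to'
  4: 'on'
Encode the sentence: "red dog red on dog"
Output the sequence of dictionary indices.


Look up each word in the dictionary:
  'red' -> 0
  'dog' -> 1
  'red' -> 0
  'on' -> 4
  'dog' -> 1

Encoded: [0, 1, 0, 4, 1]


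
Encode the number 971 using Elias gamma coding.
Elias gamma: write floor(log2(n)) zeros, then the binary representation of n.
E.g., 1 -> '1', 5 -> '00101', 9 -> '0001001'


num_bits = floor(log2(971)) + 1 = 10
leading_zeros = num_bits - 1 = 9
binary(971) = 1111001011

Elias gamma(971) = '000000000' + '1111001011' = 0000000001111001011 (19 bits)


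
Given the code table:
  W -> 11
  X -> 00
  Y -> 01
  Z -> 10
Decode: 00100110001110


Decoding:
00 -> X
10 -> Z
01 -> Y
10 -> Z
00 -> X
11 -> W
10 -> Z


Result: XZYZXWZ


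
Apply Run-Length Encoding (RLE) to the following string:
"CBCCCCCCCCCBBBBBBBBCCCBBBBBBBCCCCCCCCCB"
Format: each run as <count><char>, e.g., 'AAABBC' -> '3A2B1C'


Scanning runs left to right:
  i=0: run of 'C' x 1 -> '1C'
  i=1: run of 'B' x 1 -> '1B'
  i=2: run of 'C' x 9 -> '9C'
  i=11: run of 'B' x 8 -> '8B'
  i=19: run of 'C' x 3 -> '3C'
  i=22: run of 'B' x 7 -> '7B'
  i=29: run of 'C' x 9 -> '9C'
  i=38: run of 'B' x 1 -> '1B'

RLE = 1C1B9C8B3C7B9C1B


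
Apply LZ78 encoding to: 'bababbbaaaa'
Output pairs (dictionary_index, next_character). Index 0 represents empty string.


LZ78 encoding steps:
Dictionary: {0: ''}
Step 1: w='' (idx 0), next='b' -> output (0, 'b'), add 'b' as idx 1
Step 2: w='' (idx 0), next='a' -> output (0, 'a'), add 'a' as idx 2
Step 3: w='b' (idx 1), next='a' -> output (1, 'a'), add 'ba' as idx 3
Step 4: w='b' (idx 1), next='b' -> output (1, 'b'), add 'bb' as idx 4
Step 5: w='ba' (idx 3), next='a' -> output (3, 'a'), add 'baa' as idx 5
Step 6: w='a' (idx 2), next='a' -> output (2, 'a'), add 'aa' as idx 6


Encoded: [(0, 'b'), (0, 'a'), (1, 'a'), (1, 'b'), (3, 'a'), (2, 'a')]


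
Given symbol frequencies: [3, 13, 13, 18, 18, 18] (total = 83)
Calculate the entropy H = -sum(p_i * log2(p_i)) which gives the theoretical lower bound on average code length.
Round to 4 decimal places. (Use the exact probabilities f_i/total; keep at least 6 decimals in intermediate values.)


Per-symbol terms -p_i * log2(p_i) with p_i = f_i/83:
  p = 3/83 = 0.036145: log2(p) = -4.790077, -p*log2(p) = 0.173135
  p = 13/83 = 0.156627: log2(p) = -2.674600, -p*log2(p) = 0.418913
  p = 13/83 = 0.156627: log2(p) = -2.674600, -p*log2(p) = 0.418913
  p = 18/83 = 0.216867: log2(p) = -2.205114, -p*log2(p) = 0.478218
  p = 18/83 = 0.216867: log2(p) = -2.205114, -p*log2(p) = 0.478218
  p = 18/83 = 0.216867: log2(p) = -2.205114, -p*log2(p) = 0.478218
H = 0.173135 + 0.418913 + 0.418913 + 0.478218 + 0.478218 + 0.478218 = 2.445615

H = 2.4456 bits/symbol


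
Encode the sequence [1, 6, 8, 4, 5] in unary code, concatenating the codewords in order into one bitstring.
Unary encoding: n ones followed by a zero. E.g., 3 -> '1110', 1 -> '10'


Encode each number as n ones followed by a terminating 0:
  1 -> 10 (2 bits)
  6 -> 1111110 (7 bits)
  8 -> 111111110 (9 bits)
  4 -> 11110 (5 bits)
  5 -> 111110 (6 bits)
Total length = 2 + 7 + 9 + 5 + 6 = 29 bits.

Unary([1, 6, 8, 4, 5]) = 10111111011111111011110111110 (29 bits)


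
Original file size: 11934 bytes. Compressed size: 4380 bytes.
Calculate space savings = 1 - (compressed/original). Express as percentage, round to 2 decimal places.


ratio = compressed/original = 4380/11934 = 0.367019
savings = 1 - ratio = 1 - 0.367019 = 0.632981
as a percentage: 0.632981 * 100 = 63.3%

Space savings = 1 - 4380/11934 = 63.3%


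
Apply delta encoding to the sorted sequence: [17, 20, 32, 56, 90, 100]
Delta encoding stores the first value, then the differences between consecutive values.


First value: 17
Deltas:
  20 - 17 = 3
  32 - 20 = 12
  56 - 32 = 24
  90 - 56 = 34
  100 - 90 = 10


Delta encoded: [17, 3, 12, 24, 34, 10]


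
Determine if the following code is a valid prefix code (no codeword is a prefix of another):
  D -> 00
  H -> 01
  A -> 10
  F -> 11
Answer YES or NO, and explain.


Checking each pair (does one codeword prefix another?):
  D='00' vs H='01': no prefix
  D='00' vs A='10': no prefix
  D='00' vs F='11': no prefix
  H='01' vs D='00': no prefix
  H='01' vs A='10': no prefix
  H='01' vs F='11': no prefix
  A='10' vs D='00': no prefix
  A='10' vs H='01': no prefix
  A='10' vs F='11': no prefix
  F='11' vs D='00': no prefix
  F='11' vs H='01': no prefix
  F='11' vs A='10': no prefix
No violation found over all pairs.

YES -- this is a valid prefix code. No codeword is a prefix of any other codeword.


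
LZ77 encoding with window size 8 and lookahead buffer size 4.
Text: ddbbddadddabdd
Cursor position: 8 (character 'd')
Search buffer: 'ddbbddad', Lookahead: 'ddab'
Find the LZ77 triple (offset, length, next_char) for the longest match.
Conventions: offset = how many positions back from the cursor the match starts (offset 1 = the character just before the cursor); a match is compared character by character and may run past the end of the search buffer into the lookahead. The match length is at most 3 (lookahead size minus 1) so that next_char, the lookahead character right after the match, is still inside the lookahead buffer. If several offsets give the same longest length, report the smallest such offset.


Try each offset into the search buffer:
  offset=1 (pos 7, char 'd'): match length 2
  offset=2 (pos 6, char 'a'): match length 0
  offset=3 (pos 5, char 'd'): match length 1
  offset=4 (pos 4, char 'd'): match length 3
  offset=5 (pos 3, char 'b'): match length 0
  offset=6 (pos 2, char 'b'): match length 0
  offset=7 (pos 1, char 'd'): match length 1
  offset=8 (pos 0, char 'd'): match length 2
Longest match has length 3 at offset 4.
next_char = character at position 8 + 3 = 11 -> 'b'

Best match: offset=4, length=3 (matching 'dda' starting at position 4)
LZ77 triple: (4, 3, 'b')


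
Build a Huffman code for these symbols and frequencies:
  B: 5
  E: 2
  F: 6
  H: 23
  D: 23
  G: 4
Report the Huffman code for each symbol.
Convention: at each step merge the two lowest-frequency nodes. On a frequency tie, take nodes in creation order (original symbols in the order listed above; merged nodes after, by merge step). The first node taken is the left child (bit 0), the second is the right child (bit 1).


Huffman tree construction:
Step 1: Merge E(2) + G(4) = 6
Step 2: Merge B(5) + F(6) = 11
Step 3: Merge (E+G)(6) + (B+F)(11) = 17
Step 4: Merge ((E+G)+(B+F))(17) + H(23) = 40
Step 5: Merge D(23) + (((E+G)+(B+F))+H)(40) = 63
Read each symbol's code off the tree from the root (left child = 0, right child = 1).

Codes:
  B: 1010 (length 4)
  E: 1000 (length 4)
  F: 1011 (length 4)
  H: 11 (length 2)
  D: 0 (length 1)
  G: 1001 (length 4)
Average code length: 137/63 = 2.1746 bits/symbol


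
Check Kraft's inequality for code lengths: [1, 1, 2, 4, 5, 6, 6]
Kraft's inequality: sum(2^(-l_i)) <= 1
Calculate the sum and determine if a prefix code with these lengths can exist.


Sum = 2^(-1) + 2^(-1) + 2^(-2) + 2^(-4) + 2^(-5) + 2^(-6) + 2^(-6)
    = 0.5 + 0.5 + 0.25 + 0.0625 + 0.03125 + 0.015625 + 0.015625
    = 88/64 = 1.375
Since 1.375 > 1, Kraft's inequality is NOT satisfied.
A prefix code with these lengths CANNOT exist.

Kraft sum = 1.375. Not satisfied.


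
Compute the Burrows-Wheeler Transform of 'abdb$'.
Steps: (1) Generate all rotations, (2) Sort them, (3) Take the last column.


Rotations (sorted):
  0: $abdb -> last char: b
  1: abdb$ -> last char: $
  2: b$abd -> last char: d
  3: bdb$a -> last char: a
  4: db$ab -> last char: b


BWT = b$dab


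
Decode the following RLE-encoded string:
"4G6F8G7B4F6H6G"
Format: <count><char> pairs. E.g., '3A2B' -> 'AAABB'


Expanding each <count><char> pair:
  4G -> 'GGGG'
  6F -> 'FFFFFF'
  8G -> 'GGGGGGGG'
  7B -> 'BBBBBBB'
  4F -> 'FFFF'
  6H -> 'HHHHHH'
  6G -> 'GGGGGG'

Decoded = GGGGFFFFFFGGGGGGGGBBBBBBBFFFFHHHHHHGGGGGG


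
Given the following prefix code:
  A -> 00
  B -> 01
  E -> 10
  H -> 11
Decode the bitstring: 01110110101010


Decoding step by step:
Bits 01 -> B
Bits 11 -> H
Bits 01 -> B
Bits 10 -> E
Bits 10 -> E
Bits 10 -> E
Bits 10 -> E


Decoded message: BHBEEEE


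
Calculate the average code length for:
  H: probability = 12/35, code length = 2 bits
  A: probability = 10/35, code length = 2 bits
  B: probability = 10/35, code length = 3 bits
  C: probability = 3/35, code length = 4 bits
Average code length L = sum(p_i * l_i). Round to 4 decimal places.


Weighted contributions p_i * l_i:
  H: (12/35) * 2 = 24/35
  A: (10/35) * 2 = 20/35
  B: (10/35) * 3 = 30/35
  C: (3/35) * 4 = 12/35
Sum = (24 + 20 + 30 + 12)/35 = 86/35

L = 86/35 = 2.4571 bits/symbol


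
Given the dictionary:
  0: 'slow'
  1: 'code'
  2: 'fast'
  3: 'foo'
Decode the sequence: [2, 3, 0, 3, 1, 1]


Look up each index in the dictionary:
  2 -> 'fast'
  3 -> 'foo'
  0 -> 'slow'
  3 -> 'foo'
  1 -> 'code'
  1 -> 'code'

Decoded: "fast foo slow foo code code"


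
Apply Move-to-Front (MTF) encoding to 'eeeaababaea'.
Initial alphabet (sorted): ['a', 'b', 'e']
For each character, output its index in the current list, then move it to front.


MTF encoding:
'e': index 2 in ['a', 'b', 'e'] -> ['e', 'a', 'b']
'e': index 0 in ['e', 'a', 'b'] -> ['e', 'a', 'b']
'e': index 0 in ['e', 'a', 'b'] -> ['e', 'a', 'b']
'a': index 1 in ['e', 'a', 'b'] -> ['a', 'e', 'b']
'a': index 0 in ['a', 'e', 'b'] -> ['a', 'e', 'b']
'b': index 2 in ['a', 'e', 'b'] -> ['b', 'a', 'e']
'a': index 1 in ['b', 'a', 'e'] -> ['a', 'b', 'e']
'b': index 1 in ['a', 'b', 'e'] -> ['b', 'a', 'e']
'a': index 1 in ['b', 'a', 'e'] -> ['a', 'b', 'e']
'e': index 2 in ['a', 'b', 'e'] -> ['e', 'a', 'b']
'a': index 1 in ['e', 'a', 'b'] -> ['a', 'e', 'b']


Output: [2, 0, 0, 1, 0, 2, 1, 1, 1, 2, 1]


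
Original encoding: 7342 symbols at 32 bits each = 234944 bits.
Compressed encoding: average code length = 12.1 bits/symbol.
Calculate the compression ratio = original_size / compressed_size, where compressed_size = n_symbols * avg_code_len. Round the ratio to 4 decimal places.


original_size = n_symbols * orig_bits = 7342 * 32 = 234944 bits
compressed_size = n_symbols * avg_code_len = 7342 * 12.1 = 88838.2 bits
ratio = original_size / compressed_size = 234944 / 88838.2 = 2.6446

Compression ratio = 2.6446


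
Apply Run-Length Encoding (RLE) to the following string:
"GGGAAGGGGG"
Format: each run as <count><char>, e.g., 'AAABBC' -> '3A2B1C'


Scanning runs left to right:
  i=0: run of 'G' x 3 -> '3G'
  i=3: run of 'A' x 2 -> '2A'
  i=5: run of 'G' x 5 -> '5G'

RLE = 3G2A5G


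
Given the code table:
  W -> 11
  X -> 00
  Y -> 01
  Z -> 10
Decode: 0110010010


Decoding:
01 -> Y
10 -> Z
01 -> Y
00 -> X
10 -> Z


Result: YZYXZ


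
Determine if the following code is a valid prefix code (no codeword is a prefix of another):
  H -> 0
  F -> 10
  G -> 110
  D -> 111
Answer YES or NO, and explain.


Checking each pair (does one codeword prefix another?):
  H='0' vs F='10': no prefix
  H='0' vs G='110': no prefix
  H='0' vs D='111': no prefix
  F='10' vs H='0': no prefix
  F='10' vs G='110': no prefix
  F='10' vs D='111': no prefix
  G='110' vs H='0': no prefix
  G='110' vs F='10': no prefix
  G='110' vs D='111': no prefix
  D='111' vs H='0': no prefix
  D='111' vs F='10': no prefix
  D='111' vs G='110': no prefix
No violation found over all pairs.

YES -- this is a valid prefix code. No codeword is a prefix of any other codeword.


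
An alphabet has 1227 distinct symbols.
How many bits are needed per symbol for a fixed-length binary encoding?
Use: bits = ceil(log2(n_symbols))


log2(1227) = 10.2609
Bracket: 2^10 = 1024 < 1227 <= 2^11 = 2048
So ceil(log2(1227)) = 11

bits = ceil(log2(1227)) = ceil(10.2609) = 11 bits


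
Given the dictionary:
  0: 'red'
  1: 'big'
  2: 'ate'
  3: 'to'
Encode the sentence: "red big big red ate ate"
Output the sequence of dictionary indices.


Look up each word in the dictionary:
  'red' -> 0
  'big' -> 1
  'big' -> 1
  'red' -> 0
  'ate' -> 2
  'ate' -> 2

Encoded: [0, 1, 1, 0, 2, 2]


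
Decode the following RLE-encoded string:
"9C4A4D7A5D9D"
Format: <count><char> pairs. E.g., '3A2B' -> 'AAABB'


Expanding each <count><char> pair:
  9C -> 'CCCCCCCCC'
  4A -> 'AAAA'
  4D -> 'DDDD'
  7A -> 'AAAAAAA'
  5D -> 'DDDDD'
  9D -> 'DDDDDDDDD'

Decoded = CCCCCCCCCAAAADDDDAAAAAAADDDDDDDDDDDDDD


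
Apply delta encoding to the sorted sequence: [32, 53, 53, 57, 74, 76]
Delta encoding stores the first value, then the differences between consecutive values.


First value: 32
Deltas:
  53 - 32 = 21
  53 - 53 = 0
  57 - 53 = 4
  74 - 57 = 17
  76 - 74 = 2


Delta encoded: [32, 21, 0, 4, 17, 2]


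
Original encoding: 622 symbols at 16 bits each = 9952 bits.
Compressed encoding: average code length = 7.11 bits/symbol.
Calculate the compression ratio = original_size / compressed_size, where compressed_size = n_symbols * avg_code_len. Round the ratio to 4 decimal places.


original_size = n_symbols * orig_bits = 622 * 16 = 9952 bits
compressed_size = n_symbols * avg_code_len = 622 * 7.11 = 4422.42 bits
ratio = original_size / compressed_size = 9952 / 4422.42 = 2.2504

Compression ratio = 2.2504


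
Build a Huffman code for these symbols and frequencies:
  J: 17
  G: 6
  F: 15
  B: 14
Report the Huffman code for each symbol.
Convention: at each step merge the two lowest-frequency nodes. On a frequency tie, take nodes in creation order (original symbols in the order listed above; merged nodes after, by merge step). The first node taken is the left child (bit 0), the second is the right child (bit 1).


Huffman tree construction:
Step 1: Merge G(6) + B(14) = 20
Step 2: Merge F(15) + J(17) = 32
Step 3: Merge (G+B)(20) + (F+J)(32) = 52
Read each symbol's code off the tree from the root (left child = 0, right child = 1).

Codes:
  J: 11 (length 2)
  G: 00 (length 2)
  F: 10 (length 2)
  B: 01 (length 2)
Average code length: 104/52 = 2.0000 bits/symbol


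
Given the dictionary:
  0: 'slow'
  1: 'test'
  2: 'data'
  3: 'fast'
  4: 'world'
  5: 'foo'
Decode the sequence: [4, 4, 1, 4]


Look up each index in the dictionary:
  4 -> 'world'
  4 -> 'world'
  1 -> 'test'
  4 -> 'world'

Decoded: "world world test world"


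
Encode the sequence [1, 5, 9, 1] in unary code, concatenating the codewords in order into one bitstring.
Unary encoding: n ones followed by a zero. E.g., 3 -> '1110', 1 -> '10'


Encode each number as n ones followed by a terminating 0:
  1 -> 10 (2 bits)
  5 -> 111110 (6 bits)
  9 -> 1111111110 (10 bits)
  1 -> 10 (2 bits)
Total length = 2 + 6 + 10 + 2 = 20 bits.

Unary([1, 5, 9, 1]) = 10111110111111111010 (20 bits)


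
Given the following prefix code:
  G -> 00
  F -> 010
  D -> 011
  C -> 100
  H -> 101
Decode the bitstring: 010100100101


Decoding step by step:
Bits 010 -> F
Bits 100 -> C
Bits 100 -> C
Bits 101 -> H


Decoded message: FCCH


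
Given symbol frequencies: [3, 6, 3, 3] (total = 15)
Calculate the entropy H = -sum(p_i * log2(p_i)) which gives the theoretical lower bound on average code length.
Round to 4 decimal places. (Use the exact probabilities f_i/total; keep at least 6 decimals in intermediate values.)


Per-symbol terms -p_i * log2(p_i) with p_i = f_i/15:
  p = 3/15 = 0.200000: log2(p) = -2.321928, -p*log2(p) = 0.464386
  p = 6/15 = 0.400000: log2(p) = -1.321928, -p*log2(p) = 0.528771
  p = 3/15 = 0.200000: log2(p) = -2.321928, -p*log2(p) = 0.464386
  p = 3/15 = 0.200000: log2(p) = -2.321928, -p*log2(p) = 0.464386
H = 0.464386 + 0.528771 + 0.464386 + 0.464386 = 1.921929

H = 1.9219 bits/symbol


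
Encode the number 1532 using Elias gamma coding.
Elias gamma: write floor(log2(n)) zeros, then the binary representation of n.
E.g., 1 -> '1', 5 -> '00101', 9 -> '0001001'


num_bits = floor(log2(1532)) + 1 = 11
leading_zeros = num_bits - 1 = 10
binary(1532) = 10111111100

Elias gamma(1532) = '0000000000' + '10111111100' = 000000000010111111100 (21 bits)


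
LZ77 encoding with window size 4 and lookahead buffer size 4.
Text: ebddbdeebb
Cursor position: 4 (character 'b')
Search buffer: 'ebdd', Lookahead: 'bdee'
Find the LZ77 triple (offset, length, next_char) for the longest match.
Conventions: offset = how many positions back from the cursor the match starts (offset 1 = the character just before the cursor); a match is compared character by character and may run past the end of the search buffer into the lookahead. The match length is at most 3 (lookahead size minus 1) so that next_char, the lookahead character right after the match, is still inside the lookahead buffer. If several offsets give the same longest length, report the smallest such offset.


Try each offset into the search buffer:
  offset=1 (pos 3, char 'd'): match length 0
  offset=2 (pos 2, char 'd'): match length 0
  offset=3 (pos 1, char 'b'): match length 2
  offset=4 (pos 0, char 'e'): match length 0
Longest match has length 2 at offset 3.
next_char = character at position 4 + 2 = 6 -> 'e'

Best match: offset=3, length=2 (matching 'bd' starting at position 1)
LZ77 triple: (3, 2, 'e')


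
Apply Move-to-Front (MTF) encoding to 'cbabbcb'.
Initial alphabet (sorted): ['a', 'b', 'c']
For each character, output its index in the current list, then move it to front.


MTF encoding:
'c': index 2 in ['a', 'b', 'c'] -> ['c', 'a', 'b']
'b': index 2 in ['c', 'a', 'b'] -> ['b', 'c', 'a']
'a': index 2 in ['b', 'c', 'a'] -> ['a', 'b', 'c']
'b': index 1 in ['a', 'b', 'c'] -> ['b', 'a', 'c']
'b': index 0 in ['b', 'a', 'c'] -> ['b', 'a', 'c']
'c': index 2 in ['b', 'a', 'c'] -> ['c', 'b', 'a']
'b': index 1 in ['c', 'b', 'a'] -> ['b', 'c', 'a']


Output: [2, 2, 2, 1, 0, 2, 1]


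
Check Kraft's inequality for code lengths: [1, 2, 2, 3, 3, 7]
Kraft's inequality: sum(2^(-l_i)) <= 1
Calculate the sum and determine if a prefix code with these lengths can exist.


Sum = 2^(-1) + 2^(-2) + 2^(-2) + 2^(-3) + 2^(-3) + 2^(-7)
    = 0.5 + 0.25 + 0.25 + 0.125 + 0.125 + 0.0078125
    = 161/128 = 1.2578125
Since 1.2578125 > 1, Kraft's inequality is NOT satisfied.
A prefix code with these lengths CANNOT exist.

Kraft sum = 1.2578125. Not satisfied.


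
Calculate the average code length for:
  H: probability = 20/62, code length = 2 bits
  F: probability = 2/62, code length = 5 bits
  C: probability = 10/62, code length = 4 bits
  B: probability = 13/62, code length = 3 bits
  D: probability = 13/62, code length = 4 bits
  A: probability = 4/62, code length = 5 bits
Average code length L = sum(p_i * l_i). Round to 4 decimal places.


Weighted contributions p_i * l_i:
  H: (20/62) * 2 = 40/62
  F: (2/62) * 5 = 10/62
  C: (10/62) * 4 = 40/62
  B: (13/62) * 3 = 39/62
  D: (13/62) * 4 = 52/62
  A: (4/62) * 5 = 20/62
Sum = (40 + 10 + 40 + 39 + 52 + 20)/62 = 201/62

L = 201/62 = 3.2419 bits/symbol


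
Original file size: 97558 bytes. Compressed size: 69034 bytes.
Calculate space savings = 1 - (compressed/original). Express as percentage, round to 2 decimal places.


ratio = compressed/original = 69034/97558 = 0.70762
savings = 1 - ratio = 1 - 0.70762 = 0.29238
as a percentage: 0.29238 * 100 = 29.24%

Space savings = 1 - 69034/97558 = 29.24%


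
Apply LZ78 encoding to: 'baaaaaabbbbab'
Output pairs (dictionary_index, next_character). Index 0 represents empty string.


LZ78 encoding steps:
Dictionary: {0: ''}
Step 1: w='' (idx 0), next='b' -> output (0, 'b'), add 'b' as idx 1
Step 2: w='' (idx 0), next='a' -> output (0, 'a'), add 'a' as idx 2
Step 3: w='a' (idx 2), next='a' -> output (2, 'a'), add 'aa' as idx 3
Step 4: w='aa' (idx 3), next='a' -> output (3, 'a'), add 'aaa' as idx 4
Step 5: w='b' (idx 1), next='b' -> output (1, 'b'), add 'bb' as idx 5
Step 6: w='bb' (idx 5), next='a' -> output (5, 'a'), add 'bba' as idx 6
Step 7: w='b' (idx 1), end of input -> output (1, '')


Encoded: [(0, 'b'), (0, 'a'), (2, 'a'), (3, 'a'), (1, 'b'), (5, 'a'), (1, '')]


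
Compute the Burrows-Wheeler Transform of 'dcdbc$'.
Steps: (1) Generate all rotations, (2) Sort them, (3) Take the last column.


Rotations (sorted):
  0: $dcdbc -> last char: c
  1: bc$dcd -> last char: d
  2: c$dcdb -> last char: b
  3: cdbc$d -> last char: d
  4: dbc$dc -> last char: c
  5: dcdbc$ -> last char: $


BWT = cdbdc$


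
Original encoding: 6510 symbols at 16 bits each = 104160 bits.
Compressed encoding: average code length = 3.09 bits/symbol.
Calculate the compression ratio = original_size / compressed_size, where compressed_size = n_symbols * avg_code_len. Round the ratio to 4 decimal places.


original_size = n_symbols * orig_bits = 6510 * 16 = 104160 bits
compressed_size = n_symbols * avg_code_len = 6510 * 3.09 = 20115.9 bits
ratio = original_size / compressed_size = 104160 / 20115.9 = 5.178

Compression ratio = 5.178


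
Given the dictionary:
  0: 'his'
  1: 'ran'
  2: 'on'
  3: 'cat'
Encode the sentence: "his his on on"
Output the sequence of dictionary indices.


Look up each word in the dictionary:
  'his' -> 0
  'his' -> 0
  'on' -> 2
  'on' -> 2

Encoded: [0, 0, 2, 2]


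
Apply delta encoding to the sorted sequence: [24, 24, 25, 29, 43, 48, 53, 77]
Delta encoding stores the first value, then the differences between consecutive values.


First value: 24
Deltas:
  24 - 24 = 0
  25 - 24 = 1
  29 - 25 = 4
  43 - 29 = 14
  48 - 43 = 5
  53 - 48 = 5
  77 - 53 = 24


Delta encoded: [24, 0, 1, 4, 14, 5, 5, 24]


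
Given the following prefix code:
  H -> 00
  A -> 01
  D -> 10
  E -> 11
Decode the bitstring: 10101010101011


Decoding step by step:
Bits 10 -> D
Bits 10 -> D
Bits 10 -> D
Bits 10 -> D
Bits 10 -> D
Bits 10 -> D
Bits 11 -> E


Decoded message: DDDDDDE


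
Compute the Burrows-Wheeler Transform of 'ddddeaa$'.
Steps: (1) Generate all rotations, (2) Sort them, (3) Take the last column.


Rotations (sorted):
  0: $ddddeaa -> last char: a
  1: a$ddddea -> last char: a
  2: aa$dddde -> last char: e
  3: ddddeaa$ -> last char: $
  4: dddeaa$d -> last char: d
  5: ddeaa$dd -> last char: d
  6: deaa$ddd -> last char: d
  7: eaa$dddd -> last char: d


BWT = aae$dddd


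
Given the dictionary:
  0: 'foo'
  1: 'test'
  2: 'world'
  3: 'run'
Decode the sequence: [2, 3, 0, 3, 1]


Look up each index in the dictionary:
  2 -> 'world'
  3 -> 'run'
  0 -> 'foo'
  3 -> 'run'
  1 -> 'test'

Decoded: "world run foo run test"


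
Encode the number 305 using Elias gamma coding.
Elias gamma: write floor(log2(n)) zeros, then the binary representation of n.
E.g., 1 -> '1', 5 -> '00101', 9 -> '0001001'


num_bits = floor(log2(305)) + 1 = 9
leading_zeros = num_bits - 1 = 8
binary(305) = 100110001

Elias gamma(305) = '00000000' + '100110001' = 00000000100110001 (17 bits)


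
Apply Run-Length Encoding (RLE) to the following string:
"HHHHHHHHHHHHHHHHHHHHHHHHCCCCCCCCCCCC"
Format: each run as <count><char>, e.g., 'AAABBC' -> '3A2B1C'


Scanning runs left to right:
  i=0: run of 'H' x 24 -> '24H'
  i=24: run of 'C' x 12 -> '12C'

RLE = 24H12C


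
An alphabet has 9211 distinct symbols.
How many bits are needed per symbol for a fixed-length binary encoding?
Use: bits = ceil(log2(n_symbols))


log2(9211) = 13.1691
Bracket: 2^13 = 8192 < 9211 <= 2^14 = 16384
So ceil(log2(9211)) = 14

bits = ceil(log2(9211)) = ceil(13.1691) = 14 bits


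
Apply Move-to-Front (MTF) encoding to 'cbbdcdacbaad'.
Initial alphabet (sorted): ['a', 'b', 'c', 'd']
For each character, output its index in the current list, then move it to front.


MTF encoding:
'c': index 2 in ['a', 'b', 'c', 'd'] -> ['c', 'a', 'b', 'd']
'b': index 2 in ['c', 'a', 'b', 'd'] -> ['b', 'c', 'a', 'd']
'b': index 0 in ['b', 'c', 'a', 'd'] -> ['b', 'c', 'a', 'd']
'd': index 3 in ['b', 'c', 'a', 'd'] -> ['d', 'b', 'c', 'a']
'c': index 2 in ['d', 'b', 'c', 'a'] -> ['c', 'd', 'b', 'a']
'd': index 1 in ['c', 'd', 'b', 'a'] -> ['d', 'c', 'b', 'a']
'a': index 3 in ['d', 'c', 'b', 'a'] -> ['a', 'd', 'c', 'b']
'c': index 2 in ['a', 'd', 'c', 'b'] -> ['c', 'a', 'd', 'b']
'b': index 3 in ['c', 'a', 'd', 'b'] -> ['b', 'c', 'a', 'd']
'a': index 2 in ['b', 'c', 'a', 'd'] -> ['a', 'b', 'c', 'd']
'a': index 0 in ['a', 'b', 'c', 'd'] -> ['a', 'b', 'c', 'd']
'd': index 3 in ['a', 'b', 'c', 'd'] -> ['d', 'a', 'b', 'c']


Output: [2, 2, 0, 3, 2, 1, 3, 2, 3, 2, 0, 3]


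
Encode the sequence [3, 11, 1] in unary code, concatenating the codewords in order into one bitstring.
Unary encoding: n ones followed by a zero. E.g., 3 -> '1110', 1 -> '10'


Encode each number as n ones followed by a terminating 0:
  3 -> 1110 (4 bits)
  11 -> 111111111110 (12 bits)
  1 -> 10 (2 bits)
Total length = 4 + 12 + 2 = 18 bits.

Unary([3, 11, 1]) = 111011111111111010 (18 bits)


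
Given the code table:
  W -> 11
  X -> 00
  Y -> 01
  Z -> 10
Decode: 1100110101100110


Decoding:
11 -> W
00 -> X
11 -> W
01 -> Y
01 -> Y
10 -> Z
01 -> Y
10 -> Z


Result: WXWYYZYZ


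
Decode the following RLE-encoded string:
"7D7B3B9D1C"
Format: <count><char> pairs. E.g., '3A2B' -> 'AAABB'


Expanding each <count><char> pair:
  7D -> 'DDDDDDD'
  7B -> 'BBBBBBB'
  3B -> 'BBB'
  9D -> 'DDDDDDDDD'
  1C -> 'C'

Decoded = DDDDDDDBBBBBBBBBBDDDDDDDDDC


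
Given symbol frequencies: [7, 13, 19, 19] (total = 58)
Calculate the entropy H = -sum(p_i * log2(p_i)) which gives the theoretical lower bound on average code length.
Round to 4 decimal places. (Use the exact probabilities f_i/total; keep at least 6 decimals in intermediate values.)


Per-symbol terms -p_i * log2(p_i) with p_i = f_i/58:
  p = 7/58 = 0.120690: log2(p) = -3.050626, -p*log2(p) = 0.368179
  p = 13/58 = 0.224138: log2(p) = -2.157541, -p*log2(p) = 0.483587
  p = 19/58 = 0.327586: log2(p) = -1.610053, -p*log2(p) = 0.527431
  p = 19/58 = 0.327586: log2(p) = -1.610053, -p*log2(p) = 0.527431
H = 0.368179 + 0.483587 + 0.527431 + 0.527431 = 1.906628

H = 1.9066 bits/symbol


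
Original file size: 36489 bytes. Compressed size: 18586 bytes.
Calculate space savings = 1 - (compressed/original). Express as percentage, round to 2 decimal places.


ratio = compressed/original = 18586/36489 = 0.509359
savings = 1 - ratio = 1 - 0.509359 = 0.490641
as a percentage: 0.490641 * 100 = 49.06%

Space savings = 1 - 18586/36489 = 49.06%


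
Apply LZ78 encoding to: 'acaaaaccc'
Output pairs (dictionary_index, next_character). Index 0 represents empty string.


LZ78 encoding steps:
Dictionary: {0: ''}
Step 1: w='' (idx 0), next='a' -> output (0, 'a'), add 'a' as idx 1
Step 2: w='' (idx 0), next='c' -> output (0, 'c'), add 'c' as idx 2
Step 3: w='a' (idx 1), next='a' -> output (1, 'a'), add 'aa' as idx 3
Step 4: w='aa' (idx 3), next='c' -> output (3, 'c'), add 'aac' as idx 4
Step 5: w='c' (idx 2), next='c' -> output (2, 'c'), add 'cc' as idx 5


Encoded: [(0, 'a'), (0, 'c'), (1, 'a'), (3, 'c'), (2, 'c')]


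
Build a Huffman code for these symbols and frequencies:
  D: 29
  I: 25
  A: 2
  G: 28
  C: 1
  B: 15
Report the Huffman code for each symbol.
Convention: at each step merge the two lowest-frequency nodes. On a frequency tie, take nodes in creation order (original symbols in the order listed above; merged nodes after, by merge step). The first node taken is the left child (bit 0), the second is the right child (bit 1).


Huffman tree construction:
Step 1: Merge C(1) + A(2) = 3
Step 2: Merge (C+A)(3) + B(15) = 18
Step 3: Merge ((C+A)+B)(18) + I(25) = 43
Step 4: Merge G(28) + D(29) = 57
Step 5: Merge (((C+A)+B)+I)(43) + (G+D)(57) = 100
Read each symbol's code off the tree from the root (left child = 0, right child = 1).

Codes:
  D: 11 (length 2)
  I: 01 (length 2)
  A: 0001 (length 4)
  G: 10 (length 2)
  C: 0000 (length 4)
  B: 001 (length 3)
Average code length: 221/100 = 2.2100 bits/symbol


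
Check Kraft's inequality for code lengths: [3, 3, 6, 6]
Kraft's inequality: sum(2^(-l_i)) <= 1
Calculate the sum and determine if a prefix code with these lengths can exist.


Sum = 2^(-3) + 2^(-3) + 2^(-6) + 2^(-6)
    = 0.125 + 0.125 + 0.015625 + 0.015625
    = 18/64 = 0.28125
Since 0.28125 <= 1, Kraft's inequality IS satisfied.
A prefix code with these lengths CAN exist.

Kraft sum = 0.28125. Satisfied.


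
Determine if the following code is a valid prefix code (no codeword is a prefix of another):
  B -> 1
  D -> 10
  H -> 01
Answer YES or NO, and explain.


Checking each pair (does one codeword prefix another?):
  B='1' vs D='10': prefix -- VIOLATION

NO -- this is NOT a valid prefix code. B (1) is a prefix of D (10).


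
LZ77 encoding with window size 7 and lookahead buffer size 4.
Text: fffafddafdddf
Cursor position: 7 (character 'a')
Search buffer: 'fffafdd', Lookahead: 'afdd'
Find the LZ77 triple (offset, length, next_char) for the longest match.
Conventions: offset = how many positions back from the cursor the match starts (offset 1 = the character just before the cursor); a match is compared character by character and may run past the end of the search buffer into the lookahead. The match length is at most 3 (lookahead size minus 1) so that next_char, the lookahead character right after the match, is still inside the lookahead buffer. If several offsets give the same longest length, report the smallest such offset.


Try each offset into the search buffer:
  offset=1 (pos 6, char 'd'): match length 0
  offset=2 (pos 5, char 'd'): match length 0
  offset=3 (pos 4, char 'f'): match length 0
  offset=4 (pos 3, char 'a'): match length 3
  offset=5 (pos 2, char 'f'): match length 0
  offset=6 (pos 1, char 'f'): match length 0
  offset=7 (pos 0, char 'f'): match length 0
Longest match has length 3 at offset 4.
next_char = character at position 7 + 3 = 10 -> 'd'

Best match: offset=4, length=3 (matching 'afd' starting at position 3)
LZ77 triple: (4, 3, 'd')


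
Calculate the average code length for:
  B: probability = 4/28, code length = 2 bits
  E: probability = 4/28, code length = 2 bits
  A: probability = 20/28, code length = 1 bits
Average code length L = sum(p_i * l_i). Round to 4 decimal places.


Weighted contributions p_i * l_i:
  B: (4/28) * 2 = 8/28
  E: (4/28) * 2 = 8/28
  A: (20/28) * 1 = 20/28
Sum = (8 + 8 + 20)/28 = 36/28

L = 36/28 = 1.2857 bits/symbol


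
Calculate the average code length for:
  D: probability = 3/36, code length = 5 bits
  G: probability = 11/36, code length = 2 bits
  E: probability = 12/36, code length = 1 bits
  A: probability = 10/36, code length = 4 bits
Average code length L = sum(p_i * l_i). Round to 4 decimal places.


Weighted contributions p_i * l_i:
  D: (3/36) * 5 = 15/36
  G: (11/36) * 2 = 22/36
  E: (12/36) * 1 = 12/36
  A: (10/36) * 4 = 40/36
Sum = (15 + 22 + 12 + 40)/36 = 89/36

L = 89/36 = 2.4722 bits/symbol


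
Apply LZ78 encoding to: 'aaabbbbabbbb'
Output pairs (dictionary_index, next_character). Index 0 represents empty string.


LZ78 encoding steps:
Dictionary: {0: ''}
Step 1: w='' (idx 0), next='a' -> output (0, 'a'), add 'a' as idx 1
Step 2: w='a' (idx 1), next='a' -> output (1, 'a'), add 'aa' as idx 2
Step 3: w='' (idx 0), next='b' -> output (0, 'b'), add 'b' as idx 3
Step 4: w='b' (idx 3), next='b' -> output (3, 'b'), add 'bb' as idx 4
Step 5: w='b' (idx 3), next='a' -> output (3, 'a'), add 'ba' as idx 5
Step 6: w='bb' (idx 4), next='b' -> output (4, 'b'), add 'bbb' as idx 6
Step 7: w='b' (idx 3), end of input -> output (3, '')


Encoded: [(0, 'a'), (1, 'a'), (0, 'b'), (3, 'b'), (3, 'a'), (4, 'b'), (3, '')]


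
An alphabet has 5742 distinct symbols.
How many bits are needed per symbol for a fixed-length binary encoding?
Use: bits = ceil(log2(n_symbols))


log2(5742) = 12.4873
Bracket: 2^12 = 4096 < 5742 <= 2^13 = 8192
So ceil(log2(5742)) = 13

bits = ceil(log2(5742)) = ceil(12.4873) = 13 bits
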